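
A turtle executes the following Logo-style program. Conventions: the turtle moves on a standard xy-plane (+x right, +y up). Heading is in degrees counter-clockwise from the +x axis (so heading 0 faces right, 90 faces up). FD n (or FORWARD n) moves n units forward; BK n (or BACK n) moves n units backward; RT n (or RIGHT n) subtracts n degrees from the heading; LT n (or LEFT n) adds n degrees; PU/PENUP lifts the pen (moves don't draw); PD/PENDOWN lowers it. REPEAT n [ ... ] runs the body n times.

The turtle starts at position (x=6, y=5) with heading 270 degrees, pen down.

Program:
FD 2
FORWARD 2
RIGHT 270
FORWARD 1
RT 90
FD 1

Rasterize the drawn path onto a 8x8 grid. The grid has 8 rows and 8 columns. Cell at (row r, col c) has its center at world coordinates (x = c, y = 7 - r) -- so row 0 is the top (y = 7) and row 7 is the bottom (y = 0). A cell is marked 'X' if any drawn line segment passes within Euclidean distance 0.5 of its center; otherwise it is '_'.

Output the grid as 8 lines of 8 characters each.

Segment 0: (6,5) -> (6,3)
Segment 1: (6,3) -> (6,1)
Segment 2: (6,1) -> (7,1)
Segment 3: (7,1) -> (7,0)

Answer: ________
________
______X_
______X_
______X_
______X_
______XX
_______X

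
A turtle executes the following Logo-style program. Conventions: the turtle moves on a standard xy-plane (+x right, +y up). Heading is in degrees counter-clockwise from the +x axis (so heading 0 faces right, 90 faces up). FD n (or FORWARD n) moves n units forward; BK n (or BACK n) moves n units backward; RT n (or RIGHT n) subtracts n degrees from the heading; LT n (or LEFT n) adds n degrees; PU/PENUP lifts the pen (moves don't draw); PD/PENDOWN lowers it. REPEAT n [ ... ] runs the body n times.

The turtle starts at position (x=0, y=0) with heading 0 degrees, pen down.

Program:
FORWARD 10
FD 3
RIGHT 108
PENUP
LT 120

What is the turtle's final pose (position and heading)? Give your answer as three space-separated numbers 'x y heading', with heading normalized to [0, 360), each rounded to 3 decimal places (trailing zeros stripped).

Executing turtle program step by step:
Start: pos=(0,0), heading=0, pen down
FD 10: (0,0) -> (10,0) [heading=0, draw]
FD 3: (10,0) -> (13,0) [heading=0, draw]
RT 108: heading 0 -> 252
PU: pen up
LT 120: heading 252 -> 12
Final: pos=(13,0), heading=12, 2 segment(s) drawn

Answer: 13 0 12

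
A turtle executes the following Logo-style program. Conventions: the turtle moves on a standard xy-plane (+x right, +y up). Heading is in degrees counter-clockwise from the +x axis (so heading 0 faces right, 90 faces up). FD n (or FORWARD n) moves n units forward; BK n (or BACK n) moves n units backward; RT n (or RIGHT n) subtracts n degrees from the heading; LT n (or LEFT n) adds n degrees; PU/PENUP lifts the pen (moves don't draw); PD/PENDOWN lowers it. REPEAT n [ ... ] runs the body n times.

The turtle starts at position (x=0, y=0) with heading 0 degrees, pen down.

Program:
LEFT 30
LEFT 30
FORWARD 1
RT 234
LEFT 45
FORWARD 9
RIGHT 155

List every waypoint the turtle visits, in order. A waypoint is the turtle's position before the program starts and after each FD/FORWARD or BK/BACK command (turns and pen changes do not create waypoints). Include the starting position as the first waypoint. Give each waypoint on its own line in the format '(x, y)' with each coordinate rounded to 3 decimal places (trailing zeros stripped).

Executing turtle program step by step:
Start: pos=(0,0), heading=0, pen down
LT 30: heading 0 -> 30
LT 30: heading 30 -> 60
FD 1: (0,0) -> (0.5,0.866) [heading=60, draw]
RT 234: heading 60 -> 186
LT 45: heading 186 -> 231
FD 9: (0.5,0.866) -> (-5.164,-6.128) [heading=231, draw]
RT 155: heading 231 -> 76
Final: pos=(-5.164,-6.128), heading=76, 2 segment(s) drawn
Waypoints (3 total):
(0, 0)
(0.5, 0.866)
(-5.164, -6.128)

Answer: (0, 0)
(0.5, 0.866)
(-5.164, -6.128)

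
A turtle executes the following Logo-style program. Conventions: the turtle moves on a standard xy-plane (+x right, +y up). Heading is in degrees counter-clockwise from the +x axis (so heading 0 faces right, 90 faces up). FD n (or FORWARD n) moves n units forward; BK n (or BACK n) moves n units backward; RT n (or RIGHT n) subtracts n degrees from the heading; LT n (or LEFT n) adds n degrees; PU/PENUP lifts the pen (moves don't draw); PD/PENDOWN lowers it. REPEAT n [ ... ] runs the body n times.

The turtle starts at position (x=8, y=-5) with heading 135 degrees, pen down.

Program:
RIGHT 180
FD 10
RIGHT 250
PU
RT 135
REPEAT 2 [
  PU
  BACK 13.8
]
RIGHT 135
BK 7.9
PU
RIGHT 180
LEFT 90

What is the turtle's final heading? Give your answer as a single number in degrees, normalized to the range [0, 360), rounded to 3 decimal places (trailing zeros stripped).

Executing turtle program step by step:
Start: pos=(8,-5), heading=135, pen down
RT 180: heading 135 -> 315
FD 10: (8,-5) -> (15.071,-12.071) [heading=315, draw]
RT 250: heading 315 -> 65
PU: pen up
RT 135: heading 65 -> 290
REPEAT 2 [
  -- iteration 1/2 --
  PU: pen up
  BK 13.8: (15.071,-12.071) -> (10.351,0.897) [heading=290, move]
  -- iteration 2/2 --
  PU: pen up
  BK 13.8: (10.351,0.897) -> (5.631,13.864) [heading=290, move]
]
RT 135: heading 290 -> 155
BK 7.9: (5.631,13.864) -> (12.791,10.526) [heading=155, move]
PU: pen up
RT 180: heading 155 -> 335
LT 90: heading 335 -> 65
Final: pos=(12.791,10.526), heading=65, 1 segment(s) drawn

Answer: 65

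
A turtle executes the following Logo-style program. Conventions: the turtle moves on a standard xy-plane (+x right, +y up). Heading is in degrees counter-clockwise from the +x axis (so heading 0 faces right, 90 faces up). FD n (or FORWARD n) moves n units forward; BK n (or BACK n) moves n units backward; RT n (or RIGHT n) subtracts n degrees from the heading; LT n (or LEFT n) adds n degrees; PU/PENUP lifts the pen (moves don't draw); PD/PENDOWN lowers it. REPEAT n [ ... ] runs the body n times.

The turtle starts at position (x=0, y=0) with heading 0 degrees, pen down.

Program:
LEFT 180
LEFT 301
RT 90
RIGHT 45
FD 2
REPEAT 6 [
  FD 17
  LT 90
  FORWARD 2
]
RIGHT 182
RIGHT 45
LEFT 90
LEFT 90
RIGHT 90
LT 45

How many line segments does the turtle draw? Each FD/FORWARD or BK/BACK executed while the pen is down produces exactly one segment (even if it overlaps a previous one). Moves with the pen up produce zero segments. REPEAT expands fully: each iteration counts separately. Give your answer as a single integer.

Answer: 13

Derivation:
Executing turtle program step by step:
Start: pos=(0,0), heading=0, pen down
LT 180: heading 0 -> 180
LT 301: heading 180 -> 121
RT 90: heading 121 -> 31
RT 45: heading 31 -> 346
FD 2: (0,0) -> (1.941,-0.484) [heading=346, draw]
REPEAT 6 [
  -- iteration 1/6 --
  FD 17: (1.941,-0.484) -> (18.436,-4.597) [heading=346, draw]
  LT 90: heading 346 -> 76
  FD 2: (18.436,-4.597) -> (18.919,-2.656) [heading=76, draw]
  -- iteration 2/6 --
  FD 17: (18.919,-2.656) -> (23.032,13.839) [heading=76, draw]
  LT 90: heading 76 -> 166
  FD 2: (23.032,13.839) -> (21.092,14.323) [heading=166, draw]
  -- iteration 3/6 --
  FD 17: (21.092,14.323) -> (4.597,18.436) [heading=166, draw]
  LT 90: heading 166 -> 256
  FD 2: (4.597,18.436) -> (4.113,16.495) [heading=256, draw]
  -- iteration 4/6 --
  FD 17: (4.113,16.495) -> (0,0) [heading=256, draw]
  LT 90: heading 256 -> 346
  FD 2: (0,0) -> (1.941,-0.484) [heading=346, draw]
  -- iteration 5/6 --
  FD 17: (1.941,-0.484) -> (18.436,-4.597) [heading=346, draw]
  LT 90: heading 346 -> 76
  FD 2: (18.436,-4.597) -> (18.919,-2.656) [heading=76, draw]
  -- iteration 6/6 --
  FD 17: (18.919,-2.656) -> (23.032,13.839) [heading=76, draw]
  LT 90: heading 76 -> 166
  FD 2: (23.032,13.839) -> (21.092,14.323) [heading=166, draw]
]
RT 182: heading 166 -> 344
RT 45: heading 344 -> 299
LT 90: heading 299 -> 29
LT 90: heading 29 -> 119
RT 90: heading 119 -> 29
LT 45: heading 29 -> 74
Final: pos=(21.092,14.323), heading=74, 13 segment(s) drawn
Segments drawn: 13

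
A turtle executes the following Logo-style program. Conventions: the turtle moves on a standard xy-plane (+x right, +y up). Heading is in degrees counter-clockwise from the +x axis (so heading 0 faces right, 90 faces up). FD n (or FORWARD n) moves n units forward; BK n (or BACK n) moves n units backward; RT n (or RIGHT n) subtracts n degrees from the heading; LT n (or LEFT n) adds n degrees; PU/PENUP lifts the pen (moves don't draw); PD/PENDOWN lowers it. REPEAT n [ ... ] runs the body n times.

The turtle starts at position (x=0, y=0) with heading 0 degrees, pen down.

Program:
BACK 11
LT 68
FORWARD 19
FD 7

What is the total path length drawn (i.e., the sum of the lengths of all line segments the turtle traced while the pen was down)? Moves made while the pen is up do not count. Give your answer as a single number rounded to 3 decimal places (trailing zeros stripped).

Executing turtle program step by step:
Start: pos=(0,0), heading=0, pen down
BK 11: (0,0) -> (-11,0) [heading=0, draw]
LT 68: heading 0 -> 68
FD 19: (-11,0) -> (-3.882,17.616) [heading=68, draw]
FD 7: (-3.882,17.616) -> (-1.26,24.107) [heading=68, draw]
Final: pos=(-1.26,24.107), heading=68, 3 segment(s) drawn

Segment lengths:
  seg 1: (0,0) -> (-11,0), length = 11
  seg 2: (-11,0) -> (-3.882,17.616), length = 19
  seg 3: (-3.882,17.616) -> (-1.26,24.107), length = 7
Total = 37

Answer: 37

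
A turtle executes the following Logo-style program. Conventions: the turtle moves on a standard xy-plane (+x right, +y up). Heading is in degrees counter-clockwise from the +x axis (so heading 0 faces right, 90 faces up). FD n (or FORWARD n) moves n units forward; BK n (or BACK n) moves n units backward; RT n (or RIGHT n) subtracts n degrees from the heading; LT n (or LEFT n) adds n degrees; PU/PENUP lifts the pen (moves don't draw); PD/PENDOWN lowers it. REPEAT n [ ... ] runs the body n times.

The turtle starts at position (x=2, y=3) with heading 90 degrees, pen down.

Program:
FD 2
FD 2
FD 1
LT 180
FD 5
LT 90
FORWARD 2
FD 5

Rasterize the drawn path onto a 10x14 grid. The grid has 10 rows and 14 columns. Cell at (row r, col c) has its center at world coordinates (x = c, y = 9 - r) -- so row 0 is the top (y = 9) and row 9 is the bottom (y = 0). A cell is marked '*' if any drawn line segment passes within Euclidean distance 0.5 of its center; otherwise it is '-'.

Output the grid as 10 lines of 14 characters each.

Answer: --------------
--*-----------
--*-----------
--*-----------
--*-----------
--*-----------
--********----
--------------
--------------
--------------

Derivation:
Segment 0: (2,3) -> (2,5)
Segment 1: (2,5) -> (2,7)
Segment 2: (2,7) -> (2,8)
Segment 3: (2,8) -> (2,3)
Segment 4: (2,3) -> (4,3)
Segment 5: (4,3) -> (9,3)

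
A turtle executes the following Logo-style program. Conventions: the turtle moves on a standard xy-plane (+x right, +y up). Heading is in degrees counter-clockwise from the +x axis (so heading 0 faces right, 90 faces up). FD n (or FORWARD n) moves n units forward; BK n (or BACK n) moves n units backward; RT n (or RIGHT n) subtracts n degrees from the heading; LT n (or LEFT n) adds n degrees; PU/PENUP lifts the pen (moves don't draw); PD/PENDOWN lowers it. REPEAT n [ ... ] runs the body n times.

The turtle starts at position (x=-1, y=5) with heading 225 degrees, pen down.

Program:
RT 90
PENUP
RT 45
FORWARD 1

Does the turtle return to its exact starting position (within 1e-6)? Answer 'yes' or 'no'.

Answer: no

Derivation:
Executing turtle program step by step:
Start: pos=(-1,5), heading=225, pen down
RT 90: heading 225 -> 135
PU: pen up
RT 45: heading 135 -> 90
FD 1: (-1,5) -> (-1,6) [heading=90, move]
Final: pos=(-1,6), heading=90, 0 segment(s) drawn

Start position: (-1, 5)
Final position: (-1, 6)
Distance = 1; >= 1e-6 -> NOT closed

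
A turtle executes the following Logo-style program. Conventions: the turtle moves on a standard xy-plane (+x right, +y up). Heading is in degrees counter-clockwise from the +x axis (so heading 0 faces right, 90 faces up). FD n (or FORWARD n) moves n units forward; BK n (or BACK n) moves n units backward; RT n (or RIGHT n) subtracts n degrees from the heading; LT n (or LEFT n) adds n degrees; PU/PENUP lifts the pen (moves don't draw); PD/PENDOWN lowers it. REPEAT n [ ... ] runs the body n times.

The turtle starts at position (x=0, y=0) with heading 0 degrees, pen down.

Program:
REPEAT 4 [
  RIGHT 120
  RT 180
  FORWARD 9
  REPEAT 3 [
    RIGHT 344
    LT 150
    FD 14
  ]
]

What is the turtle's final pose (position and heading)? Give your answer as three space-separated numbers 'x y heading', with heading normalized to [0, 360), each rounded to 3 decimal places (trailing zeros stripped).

Executing turtle program step by step:
Start: pos=(0,0), heading=0, pen down
REPEAT 4 [
  -- iteration 1/4 --
  RT 120: heading 0 -> 240
  RT 180: heading 240 -> 60
  FD 9: (0,0) -> (4.5,7.794) [heading=60, draw]
  REPEAT 3 [
    -- iteration 1/3 --
    RT 344: heading 60 -> 76
    LT 150: heading 76 -> 226
    FD 14: (4.5,7.794) -> (-5.225,-2.277) [heading=226, draw]
    -- iteration 2/3 --
    RT 344: heading 226 -> 242
    LT 150: heading 242 -> 32
    FD 14: (-5.225,-2.277) -> (6.647,5.142) [heading=32, draw]
    -- iteration 3/3 --
    RT 344: heading 32 -> 48
    LT 150: heading 48 -> 198
    FD 14: (6.647,5.142) -> (-6.667,0.816) [heading=198, draw]
  ]
  -- iteration 2/4 --
  RT 120: heading 198 -> 78
  RT 180: heading 78 -> 258
  FD 9: (-6.667,0.816) -> (-8.539,-7.987) [heading=258, draw]
  REPEAT 3 [
    -- iteration 1/3 --
    RT 344: heading 258 -> 274
    LT 150: heading 274 -> 64
    FD 14: (-8.539,-7.987) -> (-2.401,4.596) [heading=64, draw]
    -- iteration 2/3 --
    RT 344: heading 64 -> 80
    LT 150: heading 80 -> 230
    FD 14: (-2.401,4.596) -> (-11.4,-6.129) [heading=230, draw]
    -- iteration 3/3 --
    RT 344: heading 230 -> 246
    LT 150: heading 246 -> 36
    FD 14: (-11.4,-6.129) -> (-0.074,2.1) [heading=36, draw]
  ]
  -- iteration 3/4 --
  RT 120: heading 36 -> 276
  RT 180: heading 276 -> 96
  FD 9: (-0.074,2.1) -> (-1.015,11.051) [heading=96, draw]
  REPEAT 3 [
    -- iteration 1/3 --
    RT 344: heading 96 -> 112
    LT 150: heading 112 -> 262
    FD 14: (-1.015,11.051) -> (-2.963,-2.813) [heading=262, draw]
    -- iteration 2/3 --
    RT 344: heading 262 -> 278
    LT 150: heading 278 -> 68
    FD 14: (-2.963,-2.813) -> (2.281,10.168) [heading=68, draw]
    -- iteration 3/3 --
    RT 344: heading 68 -> 84
    LT 150: heading 84 -> 234
    FD 14: (2.281,10.168) -> (-5.948,-1.158) [heading=234, draw]
  ]
  -- iteration 4/4 --
  RT 120: heading 234 -> 114
  RT 180: heading 114 -> 294
  FD 9: (-5.948,-1.158) -> (-2.287,-9.38) [heading=294, draw]
  REPEAT 3 [
    -- iteration 1/3 --
    RT 344: heading 294 -> 310
    LT 150: heading 310 -> 100
    FD 14: (-2.287,-9.38) -> (-4.718,4.407) [heading=100, draw]
    -- iteration 2/3 --
    RT 344: heading 100 -> 116
    LT 150: heading 116 -> 266
    FD 14: (-4.718,4.407) -> (-5.695,-9.559) [heading=266, draw]
    -- iteration 3/3 --
    RT 344: heading 266 -> 282
    LT 150: heading 282 -> 72
    FD 14: (-5.695,-9.559) -> (-1.369,3.756) [heading=72, draw]
  ]
]
Final: pos=(-1.369,3.756), heading=72, 16 segment(s) drawn

Answer: -1.369 3.756 72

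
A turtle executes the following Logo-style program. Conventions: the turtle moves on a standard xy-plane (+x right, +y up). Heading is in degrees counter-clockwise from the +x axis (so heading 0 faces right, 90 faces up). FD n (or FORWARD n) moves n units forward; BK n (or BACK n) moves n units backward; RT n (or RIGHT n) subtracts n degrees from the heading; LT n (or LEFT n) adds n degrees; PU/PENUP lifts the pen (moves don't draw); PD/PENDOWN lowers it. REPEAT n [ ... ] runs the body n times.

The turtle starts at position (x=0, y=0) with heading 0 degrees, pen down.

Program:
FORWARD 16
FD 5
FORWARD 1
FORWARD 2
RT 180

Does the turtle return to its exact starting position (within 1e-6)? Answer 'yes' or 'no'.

Executing turtle program step by step:
Start: pos=(0,0), heading=0, pen down
FD 16: (0,0) -> (16,0) [heading=0, draw]
FD 5: (16,0) -> (21,0) [heading=0, draw]
FD 1: (21,0) -> (22,0) [heading=0, draw]
FD 2: (22,0) -> (24,0) [heading=0, draw]
RT 180: heading 0 -> 180
Final: pos=(24,0), heading=180, 4 segment(s) drawn

Start position: (0, 0)
Final position: (24, 0)
Distance = 24; >= 1e-6 -> NOT closed

Answer: no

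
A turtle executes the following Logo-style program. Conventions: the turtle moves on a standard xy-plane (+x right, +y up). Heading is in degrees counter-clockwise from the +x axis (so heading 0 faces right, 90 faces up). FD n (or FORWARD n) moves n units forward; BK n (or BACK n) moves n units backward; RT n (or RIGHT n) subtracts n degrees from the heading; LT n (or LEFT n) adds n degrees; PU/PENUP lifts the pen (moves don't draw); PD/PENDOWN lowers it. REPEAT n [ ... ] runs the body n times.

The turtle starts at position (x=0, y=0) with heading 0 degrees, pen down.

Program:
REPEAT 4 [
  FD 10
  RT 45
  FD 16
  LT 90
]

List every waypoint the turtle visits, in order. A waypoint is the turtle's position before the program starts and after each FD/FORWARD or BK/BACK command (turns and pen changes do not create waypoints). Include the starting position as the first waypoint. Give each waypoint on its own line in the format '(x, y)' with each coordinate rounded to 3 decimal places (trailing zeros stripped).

Answer: (0, 0)
(10, 0)
(21.314, -11.314)
(28.385, -4.243)
(44.385, -4.243)
(44.385, 5.757)
(55.698, 17.071)
(48.627, 24.142)
(48.627, 40.142)

Derivation:
Executing turtle program step by step:
Start: pos=(0,0), heading=0, pen down
REPEAT 4 [
  -- iteration 1/4 --
  FD 10: (0,0) -> (10,0) [heading=0, draw]
  RT 45: heading 0 -> 315
  FD 16: (10,0) -> (21.314,-11.314) [heading=315, draw]
  LT 90: heading 315 -> 45
  -- iteration 2/4 --
  FD 10: (21.314,-11.314) -> (28.385,-4.243) [heading=45, draw]
  RT 45: heading 45 -> 0
  FD 16: (28.385,-4.243) -> (44.385,-4.243) [heading=0, draw]
  LT 90: heading 0 -> 90
  -- iteration 3/4 --
  FD 10: (44.385,-4.243) -> (44.385,5.757) [heading=90, draw]
  RT 45: heading 90 -> 45
  FD 16: (44.385,5.757) -> (55.698,17.071) [heading=45, draw]
  LT 90: heading 45 -> 135
  -- iteration 4/4 --
  FD 10: (55.698,17.071) -> (48.627,24.142) [heading=135, draw]
  RT 45: heading 135 -> 90
  FD 16: (48.627,24.142) -> (48.627,40.142) [heading=90, draw]
  LT 90: heading 90 -> 180
]
Final: pos=(48.627,40.142), heading=180, 8 segment(s) drawn
Waypoints (9 total):
(0, 0)
(10, 0)
(21.314, -11.314)
(28.385, -4.243)
(44.385, -4.243)
(44.385, 5.757)
(55.698, 17.071)
(48.627, 24.142)
(48.627, 40.142)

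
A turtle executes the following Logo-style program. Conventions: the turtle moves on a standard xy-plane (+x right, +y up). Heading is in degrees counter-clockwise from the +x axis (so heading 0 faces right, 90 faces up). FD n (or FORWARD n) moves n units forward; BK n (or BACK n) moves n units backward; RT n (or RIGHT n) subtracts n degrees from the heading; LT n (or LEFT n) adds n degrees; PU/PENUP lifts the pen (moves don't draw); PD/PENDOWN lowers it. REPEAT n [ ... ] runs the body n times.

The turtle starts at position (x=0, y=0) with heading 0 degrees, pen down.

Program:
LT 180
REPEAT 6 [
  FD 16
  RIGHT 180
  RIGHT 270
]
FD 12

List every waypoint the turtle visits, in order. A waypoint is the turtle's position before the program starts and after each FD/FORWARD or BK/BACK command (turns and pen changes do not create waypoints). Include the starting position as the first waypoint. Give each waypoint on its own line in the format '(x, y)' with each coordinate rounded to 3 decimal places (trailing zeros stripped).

Executing turtle program step by step:
Start: pos=(0,0), heading=0, pen down
LT 180: heading 0 -> 180
REPEAT 6 [
  -- iteration 1/6 --
  FD 16: (0,0) -> (-16,0) [heading=180, draw]
  RT 180: heading 180 -> 0
  RT 270: heading 0 -> 90
  -- iteration 2/6 --
  FD 16: (-16,0) -> (-16,16) [heading=90, draw]
  RT 180: heading 90 -> 270
  RT 270: heading 270 -> 0
  -- iteration 3/6 --
  FD 16: (-16,16) -> (0,16) [heading=0, draw]
  RT 180: heading 0 -> 180
  RT 270: heading 180 -> 270
  -- iteration 4/6 --
  FD 16: (0,16) -> (0,0) [heading=270, draw]
  RT 180: heading 270 -> 90
  RT 270: heading 90 -> 180
  -- iteration 5/6 --
  FD 16: (0,0) -> (-16,0) [heading=180, draw]
  RT 180: heading 180 -> 0
  RT 270: heading 0 -> 90
  -- iteration 6/6 --
  FD 16: (-16,0) -> (-16,16) [heading=90, draw]
  RT 180: heading 90 -> 270
  RT 270: heading 270 -> 0
]
FD 12: (-16,16) -> (-4,16) [heading=0, draw]
Final: pos=(-4,16), heading=0, 7 segment(s) drawn
Waypoints (8 total):
(0, 0)
(-16, 0)
(-16, 16)
(0, 16)
(0, 0)
(-16, 0)
(-16, 16)
(-4, 16)

Answer: (0, 0)
(-16, 0)
(-16, 16)
(0, 16)
(0, 0)
(-16, 0)
(-16, 16)
(-4, 16)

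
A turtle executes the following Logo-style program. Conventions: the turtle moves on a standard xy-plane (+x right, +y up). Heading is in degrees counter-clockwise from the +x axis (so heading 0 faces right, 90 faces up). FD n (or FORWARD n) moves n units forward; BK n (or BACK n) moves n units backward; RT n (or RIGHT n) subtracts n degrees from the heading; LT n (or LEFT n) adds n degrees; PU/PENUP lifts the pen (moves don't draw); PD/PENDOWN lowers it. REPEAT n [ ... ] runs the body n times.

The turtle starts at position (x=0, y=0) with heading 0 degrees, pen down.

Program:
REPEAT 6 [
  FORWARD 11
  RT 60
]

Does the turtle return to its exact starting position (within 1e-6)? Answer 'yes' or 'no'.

Answer: yes

Derivation:
Executing turtle program step by step:
Start: pos=(0,0), heading=0, pen down
REPEAT 6 [
  -- iteration 1/6 --
  FD 11: (0,0) -> (11,0) [heading=0, draw]
  RT 60: heading 0 -> 300
  -- iteration 2/6 --
  FD 11: (11,0) -> (16.5,-9.526) [heading=300, draw]
  RT 60: heading 300 -> 240
  -- iteration 3/6 --
  FD 11: (16.5,-9.526) -> (11,-19.053) [heading=240, draw]
  RT 60: heading 240 -> 180
  -- iteration 4/6 --
  FD 11: (11,-19.053) -> (0,-19.053) [heading=180, draw]
  RT 60: heading 180 -> 120
  -- iteration 5/6 --
  FD 11: (0,-19.053) -> (-5.5,-9.526) [heading=120, draw]
  RT 60: heading 120 -> 60
  -- iteration 6/6 --
  FD 11: (-5.5,-9.526) -> (0,0) [heading=60, draw]
  RT 60: heading 60 -> 0
]
Final: pos=(0,0), heading=0, 6 segment(s) drawn

Start position: (0, 0)
Final position: (0, 0)
Distance = 0; < 1e-6 -> CLOSED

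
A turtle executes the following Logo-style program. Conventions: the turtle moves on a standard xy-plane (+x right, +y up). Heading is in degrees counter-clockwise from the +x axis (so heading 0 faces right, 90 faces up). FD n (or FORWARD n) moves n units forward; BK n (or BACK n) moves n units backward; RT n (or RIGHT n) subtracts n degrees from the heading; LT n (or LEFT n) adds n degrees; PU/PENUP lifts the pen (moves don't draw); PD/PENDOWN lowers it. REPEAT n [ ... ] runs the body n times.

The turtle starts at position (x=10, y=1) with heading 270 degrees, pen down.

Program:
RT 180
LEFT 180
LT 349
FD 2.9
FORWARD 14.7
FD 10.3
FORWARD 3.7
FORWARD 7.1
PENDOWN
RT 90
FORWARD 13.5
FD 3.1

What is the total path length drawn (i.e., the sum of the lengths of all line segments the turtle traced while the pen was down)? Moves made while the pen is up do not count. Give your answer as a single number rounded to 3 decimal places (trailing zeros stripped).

Executing turtle program step by step:
Start: pos=(10,1), heading=270, pen down
RT 180: heading 270 -> 90
LT 180: heading 90 -> 270
LT 349: heading 270 -> 259
FD 2.9: (10,1) -> (9.447,-1.847) [heading=259, draw]
FD 14.7: (9.447,-1.847) -> (6.642,-16.277) [heading=259, draw]
FD 10.3: (6.642,-16.277) -> (4.676,-26.387) [heading=259, draw]
FD 3.7: (4.676,-26.387) -> (3.97,-30.019) [heading=259, draw]
FD 7.1: (3.97,-30.019) -> (2.616,-36.989) [heading=259, draw]
PD: pen down
RT 90: heading 259 -> 169
FD 13.5: (2.616,-36.989) -> (-10.636,-34.413) [heading=169, draw]
FD 3.1: (-10.636,-34.413) -> (-13.679,-33.822) [heading=169, draw]
Final: pos=(-13.679,-33.822), heading=169, 7 segment(s) drawn

Segment lengths:
  seg 1: (10,1) -> (9.447,-1.847), length = 2.9
  seg 2: (9.447,-1.847) -> (6.642,-16.277), length = 14.7
  seg 3: (6.642,-16.277) -> (4.676,-26.387), length = 10.3
  seg 4: (4.676,-26.387) -> (3.97,-30.019), length = 3.7
  seg 5: (3.97,-30.019) -> (2.616,-36.989), length = 7.1
  seg 6: (2.616,-36.989) -> (-10.636,-34.413), length = 13.5
  seg 7: (-10.636,-34.413) -> (-13.679,-33.822), length = 3.1
Total = 55.3

Answer: 55.3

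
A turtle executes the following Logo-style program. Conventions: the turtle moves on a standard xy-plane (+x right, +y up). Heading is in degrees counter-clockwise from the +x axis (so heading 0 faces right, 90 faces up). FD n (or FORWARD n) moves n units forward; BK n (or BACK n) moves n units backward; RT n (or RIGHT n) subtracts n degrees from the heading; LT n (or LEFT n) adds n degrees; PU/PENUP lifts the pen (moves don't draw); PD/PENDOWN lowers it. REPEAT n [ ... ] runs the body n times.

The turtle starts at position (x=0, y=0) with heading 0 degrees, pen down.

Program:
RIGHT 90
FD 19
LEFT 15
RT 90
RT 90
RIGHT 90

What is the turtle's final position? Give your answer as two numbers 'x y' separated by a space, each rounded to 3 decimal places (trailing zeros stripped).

Executing turtle program step by step:
Start: pos=(0,0), heading=0, pen down
RT 90: heading 0 -> 270
FD 19: (0,0) -> (0,-19) [heading=270, draw]
LT 15: heading 270 -> 285
RT 90: heading 285 -> 195
RT 90: heading 195 -> 105
RT 90: heading 105 -> 15
Final: pos=(0,-19), heading=15, 1 segment(s) drawn

Answer: 0 -19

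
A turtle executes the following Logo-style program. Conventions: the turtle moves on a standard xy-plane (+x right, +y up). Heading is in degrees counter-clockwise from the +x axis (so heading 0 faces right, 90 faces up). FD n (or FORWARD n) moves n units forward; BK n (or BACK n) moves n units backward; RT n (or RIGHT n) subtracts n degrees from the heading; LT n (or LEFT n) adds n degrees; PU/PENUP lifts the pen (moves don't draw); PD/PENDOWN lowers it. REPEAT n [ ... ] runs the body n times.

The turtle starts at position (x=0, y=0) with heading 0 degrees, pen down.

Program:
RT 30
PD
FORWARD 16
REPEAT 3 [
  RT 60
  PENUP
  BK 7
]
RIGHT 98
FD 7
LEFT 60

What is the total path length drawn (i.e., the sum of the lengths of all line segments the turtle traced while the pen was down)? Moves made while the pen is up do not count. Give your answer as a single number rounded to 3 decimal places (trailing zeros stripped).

Executing turtle program step by step:
Start: pos=(0,0), heading=0, pen down
RT 30: heading 0 -> 330
PD: pen down
FD 16: (0,0) -> (13.856,-8) [heading=330, draw]
REPEAT 3 [
  -- iteration 1/3 --
  RT 60: heading 330 -> 270
  PU: pen up
  BK 7: (13.856,-8) -> (13.856,-1) [heading=270, move]
  -- iteration 2/3 --
  RT 60: heading 270 -> 210
  PU: pen up
  BK 7: (13.856,-1) -> (19.919,2.5) [heading=210, move]
  -- iteration 3/3 --
  RT 60: heading 210 -> 150
  PU: pen up
  BK 7: (19.919,2.5) -> (25.981,-1) [heading=150, move]
]
RT 98: heading 150 -> 52
FD 7: (25.981,-1) -> (30.29,4.516) [heading=52, move]
LT 60: heading 52 -> 112
Final: pos=(30.29,4.516), heading=112, 1 segment(s) drawn

Segment lengths:
  seg 1: (0,0) -> (13.856,-8), length = 16
Total = 16

Answer: 16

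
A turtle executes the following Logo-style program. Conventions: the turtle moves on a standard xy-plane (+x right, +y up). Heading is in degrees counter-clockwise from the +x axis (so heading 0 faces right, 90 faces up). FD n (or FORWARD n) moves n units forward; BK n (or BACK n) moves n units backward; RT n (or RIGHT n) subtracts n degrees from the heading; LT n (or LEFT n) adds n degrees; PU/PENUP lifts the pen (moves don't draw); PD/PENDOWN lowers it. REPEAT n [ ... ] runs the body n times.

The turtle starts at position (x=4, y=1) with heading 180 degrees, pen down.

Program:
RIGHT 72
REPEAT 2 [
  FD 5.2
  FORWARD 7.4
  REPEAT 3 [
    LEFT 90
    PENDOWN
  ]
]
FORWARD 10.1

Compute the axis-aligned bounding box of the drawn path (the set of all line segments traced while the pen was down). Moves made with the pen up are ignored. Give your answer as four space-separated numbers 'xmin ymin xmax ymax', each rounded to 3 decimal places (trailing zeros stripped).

Answer: 0.106 1 15.211 16.877

Derivation:
Executing turtle program step by step:
Start: pos=(4,1), heading=180, pen down
RT 72: heading 180 -> 108
REPEAT 2 [
  -- iteration 1/2 --
  FD 5.2: (4,1) -> (2.393,5.945) [heading=108, draw]
  FD 7.4: (2.393,5.945) -> (0.106,12.983) [heading=108, draw]
  REPEAT 3 [
    -- iteration 1/3 --
    LT 90: heading 108 -> 198
    PD: pen down
    -- iteration 2/3 --
    LT 90: heading 198 -> 288
    PD: pen down
    -- iteration 3/3 --
    LT 90: heading 288 -> 18
    PD: pen down
  ]
  -- iteration 2/2 --
  FD 5.2: (0.106,12.983) -> (5.052,14.59) [heading=18, draw]
  FD 7.4: (5.052,14.59) -> (12.09,16.877) [heading=18, draw]
  REPEAT 3 [
    -- iteration 1/3 --
    LT 90: heading 18 -> 108
    PD: pen down
    -- iteration 2/3 --
    LT 90: heading 108 -> 198
    PD: pen down
    -- iteration 3/3 --
    LT 90: heading 198 -> 288
    PD: pen down
  ]
]
FD 10.1: (12.09,16.877) -> (15.211,7.271) [heading=288, draw]
Final: pos=(15.211,7.271), heading=288, 5 segment(s) drawn

Segment endpoints: x in {0.106, 2.393, 4, 5.052, 12.09, 15.211}, y in {1, 5.945, 7.271, 12.983, 14.59, 16.877}
xmin=0.106, ymin=1, xmax=15.211, ymax=16.877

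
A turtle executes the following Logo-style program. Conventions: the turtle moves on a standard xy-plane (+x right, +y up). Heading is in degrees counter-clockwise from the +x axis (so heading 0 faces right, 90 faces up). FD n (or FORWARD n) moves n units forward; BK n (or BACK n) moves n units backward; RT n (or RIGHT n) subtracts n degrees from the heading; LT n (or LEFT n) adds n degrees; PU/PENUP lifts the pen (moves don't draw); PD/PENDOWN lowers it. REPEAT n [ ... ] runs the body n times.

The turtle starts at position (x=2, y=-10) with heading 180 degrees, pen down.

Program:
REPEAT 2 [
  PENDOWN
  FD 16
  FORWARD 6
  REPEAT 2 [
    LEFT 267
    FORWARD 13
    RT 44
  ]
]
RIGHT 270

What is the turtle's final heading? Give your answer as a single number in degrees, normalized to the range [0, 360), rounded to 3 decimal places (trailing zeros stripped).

Answer: 82

Derivation:
Executing turtle program step by step:
Start: pos=(2,-10), heading=180, pen down
REPEAT 2 [
  -- iteration 1/2 --
  PD: pen down
  FD 16: (2,-10) -> (-14,-10) [heading=180, draw]
  FD 6: (-14,-10) -> (-20,-10) [heading=180, draw]
  REPEAT 2 [
    -- iteration 1/2 --
    LT 267: heading 180 -> 87
    FD 13: (-20,-10) -> (-19.32,2.982) [heading=87, draw]
    RT 44: heading 87 -> 43
    -- iteration 2/2 --
    LT 267: heading 43 -> 310
    FD 13: (-19.32,2.982) -> (-10.963,-6.976) [heading=310, draw]
    RT 44: heading 310 -> 266
  ]
  -- iteration 2/2 --
  PD: pen down
  FD 16: (-10.963,-6.976) -> (-12.079,-22.937) [heading=266, draw]
  FD 6: (-12.079,-22.937) -> (-12.498,-28.923) [heading=266, draw]
  REPEAT 2 [
    -- iteration 1/2 --
    LT 267: heading 266 -> 173
    FD 13: (-12.498,-28.923) -> (-25.401,-27.339) [heading=173, draw]
    RT 44: heading 173 -> 129
    -- iteration 2/2 --
    LT 267: heading 129 -> 36
    FD 13: (-25.401,-27.339) -> (-14.884,-19.697) [heading=36, draw]
    RT 44: heading 36 -> 352
  ]
]
RT 270: heading 352 -> 82
Final: pos=(-14.884,-19.697), heading=82, 8 segment(s) drawn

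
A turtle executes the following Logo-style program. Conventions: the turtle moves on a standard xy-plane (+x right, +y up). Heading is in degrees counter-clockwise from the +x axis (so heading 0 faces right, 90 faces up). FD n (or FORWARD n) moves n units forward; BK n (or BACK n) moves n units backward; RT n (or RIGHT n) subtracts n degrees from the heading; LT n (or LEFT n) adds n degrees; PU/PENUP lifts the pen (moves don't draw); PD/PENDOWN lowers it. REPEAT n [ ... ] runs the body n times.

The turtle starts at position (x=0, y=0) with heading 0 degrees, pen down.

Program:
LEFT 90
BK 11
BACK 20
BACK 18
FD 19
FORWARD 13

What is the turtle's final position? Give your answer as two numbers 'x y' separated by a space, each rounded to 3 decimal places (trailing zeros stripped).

Answer: 0 -17

Derivation:
Executing turtle program step by step:
Start: pos=(0,0), heading=0, pen down
LT 90: heading 0 -> 90
BK 11: (0,0) -> (0,-11) [heading=90, draw]
BK 20: (0,-11) -> (0,-31) [heading=90, draw]
BK 18: (0,-31) -> (0,-49) [heading=90, draw]
FD 19: (0,-49) -> (0,-30) [heading=90, draw]
FD 13: (0,-30) -> (0,-17) [heading=90, draw]
Final: pos=(0,-17), heading=90, 5 segment(s) drawn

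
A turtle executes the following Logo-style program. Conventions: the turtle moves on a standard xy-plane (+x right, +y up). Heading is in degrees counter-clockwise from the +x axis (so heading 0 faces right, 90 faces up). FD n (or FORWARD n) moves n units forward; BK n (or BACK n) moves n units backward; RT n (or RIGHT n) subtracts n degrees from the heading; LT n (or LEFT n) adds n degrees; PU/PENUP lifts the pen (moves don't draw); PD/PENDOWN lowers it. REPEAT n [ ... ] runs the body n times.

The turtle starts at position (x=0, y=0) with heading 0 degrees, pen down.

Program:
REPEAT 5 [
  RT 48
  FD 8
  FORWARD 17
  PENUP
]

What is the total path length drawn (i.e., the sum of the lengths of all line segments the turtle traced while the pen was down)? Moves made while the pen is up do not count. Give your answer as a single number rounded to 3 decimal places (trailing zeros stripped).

Answer: 25

Derivation:
Executing turtle program step by step:
Start: pos=(0,0), heading=0, pen down
REPEAT 5 [
  -- iteration 1/5 --
  RT 48: heading 0 -> 312
  FD 8: (0,0) -> (5.353,-5.945) [heading=312, draw]
  FD 17: (5.353,-5.945) -> (16.728,-18.579) [heading=312, draw]
  PU: pen up
  -- iteration 2/5 --
  RT 48: heading 312 -> 264
  FD 8: (16.728,-18.579) -> (15.892,-26.535) [heading=264, move]
  FD 17: (15.892,-26.535) -> (14.115,-43.442) [heading=264, move]
  PU: pen up
  -- iteration 3/5 --
  RT 48: heading 264 -> 216
  FD 8: (14.115,-43.442) -> (7.643,-48.144) [heading=216, move]
  FD 17: (7.643,-48.144) -> (-6.11,-58.136) [heading=216, move]
  PU: pen up
  -- iteration 4/5 --
  RT 48: heading 216 -> 168
  FD 8: (-6.11,-58.136) -> (-13.936,-56.473) [heading=168, move]
  FD 17: (-13.936,-56.473) -> (-30.564,-52.939) [heading=168, move]
  PU: pen up
  -- iteration 5/5 --
  RT 48: heading 168 -> 120
  FD 8: (-30.564,-52.939) -> (-34.564,-46.01) [heading=120, move]
  FD 17: (-34.564,-46.01) -> (-43.064,-31.288) [heading=120, move]
  PU: pen up
]
Final: pos=(-43.064,-31.288), heading=120, 2 segment(s) drawn

Segment lengths:
  seg 1: (0,0) -> (5.353,-5.945), length = 8
  seg 2: (5.353,-5.945) -> (16.728,-18.579), length = 17
Total = 25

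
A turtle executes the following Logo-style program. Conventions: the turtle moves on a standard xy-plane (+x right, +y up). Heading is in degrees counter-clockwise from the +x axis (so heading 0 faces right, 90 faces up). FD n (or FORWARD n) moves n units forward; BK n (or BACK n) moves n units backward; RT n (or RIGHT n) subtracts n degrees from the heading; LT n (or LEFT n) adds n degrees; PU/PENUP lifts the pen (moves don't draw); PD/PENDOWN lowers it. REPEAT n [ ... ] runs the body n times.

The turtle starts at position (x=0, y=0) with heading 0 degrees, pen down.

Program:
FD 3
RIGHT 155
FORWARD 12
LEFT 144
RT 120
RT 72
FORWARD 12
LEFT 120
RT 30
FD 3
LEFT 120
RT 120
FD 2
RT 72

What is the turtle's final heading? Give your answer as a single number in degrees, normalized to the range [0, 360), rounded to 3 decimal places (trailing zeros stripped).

Answer: 175

Derivation:
Executing turtle program step by step:
Start: pos=(0,0), heading=0, pen down
FD 3: (0,0) -> (3,0) [heading=0, draw]
RT 155: heading 0 -> 205
FD 12: (3,0) -> (-7.876,-5.071) [heading=205, draw]
LT 144: heading 205 -> 349
RT 120: heading 349 -> 229
RT 72: heading 229 -> 157
FD 12: (-7.876,-5.071) -> (-18.922,-0.383) [heading=157, draw]
LT 120: heading 157 -> 277
RT 30: heading 277 -> 247
FD 3: (-18.922,-0.383) -> (-20.094,-3.144) [heading=247, draw]
LT 120: heading 247 -> 7
RT 120: heading 7 -> 247
FD 2: (-20.094,-3.144) -> (-20.875,-4.985) [heading=247, draw]
RT 72: heading 247 -> 175
Final: pos=(-20.875,-4.985), heading=175, 5 segment(s) drawn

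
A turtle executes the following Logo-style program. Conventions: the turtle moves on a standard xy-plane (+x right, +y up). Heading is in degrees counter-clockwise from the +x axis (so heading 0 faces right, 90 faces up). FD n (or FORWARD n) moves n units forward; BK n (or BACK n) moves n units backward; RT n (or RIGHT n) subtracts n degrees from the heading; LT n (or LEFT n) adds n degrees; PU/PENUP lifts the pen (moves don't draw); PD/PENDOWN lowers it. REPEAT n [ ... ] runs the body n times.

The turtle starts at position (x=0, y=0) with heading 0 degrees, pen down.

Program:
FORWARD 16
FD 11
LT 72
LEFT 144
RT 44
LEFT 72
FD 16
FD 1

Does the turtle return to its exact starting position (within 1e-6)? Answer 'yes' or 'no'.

Executing turtle program step by step:
Start: pos=(0,0), heading=0, pen down
FD 16: (0,0) -> (16,0) [heading=0, draw]
FD 11: (16,0) -> (27,0) [heading=0, draw]
LT 72: heading 0 -> 72
LT 144: heading 72 -> 216
RT 44: heading 216 -> 172
LT 72: heading 172 -> 244
FD 16: (27,0) -> (19.986,-14.381) [heading=244, draw]
FD 1: (19.986,-14.381) -> (19.548,-15.279) [heading=244, draw]
Final: pos=(19.548,-15.279), heading=244, 4 segment(s) drawn

Start position: (0, 0)
Final position: (19.548, -15.279)
Distance = 24.811; >= 1e-6 -> NOT closed

Answer: no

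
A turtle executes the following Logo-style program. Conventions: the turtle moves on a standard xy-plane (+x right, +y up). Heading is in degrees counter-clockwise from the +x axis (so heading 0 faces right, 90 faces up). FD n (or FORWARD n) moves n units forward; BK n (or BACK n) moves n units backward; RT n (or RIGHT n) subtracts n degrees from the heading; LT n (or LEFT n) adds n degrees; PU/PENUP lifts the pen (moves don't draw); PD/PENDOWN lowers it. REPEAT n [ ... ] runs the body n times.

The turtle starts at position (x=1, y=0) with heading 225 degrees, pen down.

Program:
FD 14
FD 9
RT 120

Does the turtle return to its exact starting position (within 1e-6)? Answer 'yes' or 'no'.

Answer: no

Derivation:
Executing turtle program step by step:
Start: pos=(1,0), heading=225, pen down
FD 14: (1,0) -> (-8.899,-9.899) [heading=225, draw]
FD 9: (-8.899,-9.899) -> (-15.263,-16.263) [heading=225, draw]
RT 120: heading 225 -> 105
Final: pos=(-15.263,-16.263), heading=105, 2 segment(s) drawn

Start position: (1, 0)
Final position: (-15.263, -16.263)
Distance = 23; >= 1e-6 -> NOT closed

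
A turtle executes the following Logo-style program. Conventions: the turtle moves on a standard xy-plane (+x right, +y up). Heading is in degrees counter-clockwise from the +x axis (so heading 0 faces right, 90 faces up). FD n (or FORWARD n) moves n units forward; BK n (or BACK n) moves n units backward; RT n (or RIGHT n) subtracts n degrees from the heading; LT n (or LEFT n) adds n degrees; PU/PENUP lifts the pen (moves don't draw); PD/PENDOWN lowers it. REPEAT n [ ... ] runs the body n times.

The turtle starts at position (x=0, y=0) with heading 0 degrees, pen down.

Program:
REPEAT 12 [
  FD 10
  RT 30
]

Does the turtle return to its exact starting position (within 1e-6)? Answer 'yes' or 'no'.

Executing turtle program step by step:
Start: pos=(0,0), heading=0, pen down
REPEAT 12 [
  -- iteration 1/12 --
  FD 10: (0,0) -> (10,0) [heading=0, draw]
  RT 30: heading 0 -> 330
  -- iteration 2/12 --
  FD 10: (10,0) -> (18.66,-5) [heading=330, draw]
  RT 30: heading 330 -> 300
  -- iteration 3/12 --
  FD 10: (18.66,-5) -> (23.66,-13.66) [heading=300, draw]
  RT 30: heading 300 -> 270
  -- iteration 4/12 --
  FD 10: (23.66,-13.66) -> (23.66,-23.66) [heading=270, draw]
  RT 30: heading 270 -> 240
  -- iteration 5/12 --
  FD 10: (23.66,-23.66) -> (18.66,-32.321) [heading=240, draw]
  RT 30: heading 240 -> 210
  -- iteration 6/12 --
  FD 10: (18.66,-32.321) -> (10,-37.321) [heading=210, draw]
  RT 30: heading 210 -> 180
  -- iteration 7/12 --
  FD 10: (10,-37.321) -> (0,-37.321) [heading=180, draw]
  RT 30: heading 180 -> 150
  -- iteration 8/12 --
  FD 10: (0,-37.321) -> (-8.66,-32.321) [heading=150, draw]
  RT 30: heading 150 -> 120
  -- iteration 9/12 --
  FD 10: (-8.66,-32.321) -> (-13.66,-23.66) [heading=120, draw]
  RT 30: heading 120 -> 90
  -- iteration 10/12 --
  FD 10: (-13.66,-23.66) -> (-13.66,-13.66) [heading=90, draw]
  RT 30: heading 90 -> 60
  -- iteration 11/12 --
  FD 10: (-13.66,-13.66) -> (-8.66,-5) [heading=60, draw]
  RT 30: heading 60 -> 30
  -- iteration 12/12 --
  FD 10: (-8.66,-5) -> (0,0) [heading=30, draw]
  RT 30: heading 30 -> 0
]
Final: pos=(0,0), heading=0, 12 segment(s) drawn

Start position: (0, 0)
Final position: (0, 0)
Distance = 0; < 1e-6 -> CLOSED

Answer: yes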